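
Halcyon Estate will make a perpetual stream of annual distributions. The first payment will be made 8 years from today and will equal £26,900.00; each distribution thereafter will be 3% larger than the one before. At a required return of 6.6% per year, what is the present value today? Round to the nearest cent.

£477693.52

Value at end of year 7: C₁ / (r − g) = £26,900.00 / (0.066 − 0.03) = £747,222.2222
Discount to today: PV = £747,222.2222 / (1 + 0.066)^7 = £747,222.2222 / 1.564229 = £477,693.52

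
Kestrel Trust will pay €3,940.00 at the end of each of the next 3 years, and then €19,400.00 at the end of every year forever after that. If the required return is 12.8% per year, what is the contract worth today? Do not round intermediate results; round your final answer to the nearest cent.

€114934.76

PV of 3-year annuity: €3,940.00 × [1 − (1+0.128)^−3] / 0.128 = 9334.62524
Perpetuity value at year 3: €19,400.00 / 0.128 = 151562.50000
PV of perpetuity: 151562.50000 / (1+0.128)^3 = 105600.13207
Total PV = 9334.62524 + 105600.13207 = 114934.75731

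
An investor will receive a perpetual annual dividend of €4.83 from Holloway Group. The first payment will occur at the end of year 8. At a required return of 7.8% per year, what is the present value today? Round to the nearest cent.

€36.60

Value at end of year 7: C / r = €4.83 / 0.078 = €61.9231
Discount to today: PV = €61.9231 / (1 + 0.078)^7 = €61.9231 / 1.691731 = €36.60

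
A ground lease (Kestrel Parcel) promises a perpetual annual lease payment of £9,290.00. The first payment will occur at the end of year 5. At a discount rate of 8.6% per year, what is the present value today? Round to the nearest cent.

Value at end of year 4: C / r = £9,290.00 / 0.086 = £108,023.2558
Discount to today: PV = £108,023.2558 / (1 + 0.086)^4 = £108,023.2558 / 1.390975 = £77,660.10

£77660.10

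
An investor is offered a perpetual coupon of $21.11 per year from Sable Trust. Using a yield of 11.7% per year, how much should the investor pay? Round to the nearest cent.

Level perpetuity: PV = C / r = $21.11 / 0.117 = $180.43

$180.43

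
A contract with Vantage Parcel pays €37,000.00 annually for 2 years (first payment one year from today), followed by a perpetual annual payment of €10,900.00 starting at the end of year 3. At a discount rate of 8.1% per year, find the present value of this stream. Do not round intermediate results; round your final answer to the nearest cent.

€181047.37

PV of 2-year annuity: €37,000.00 × [1 − (1+0.081)^−2] / 0.081 = 65890.44132
Perpetuity value at year 2: €10,900.00 / 0.081 = 134567.90123
PV of perpetuity: 134567.90123 / (1+0.081)^2 = 115156.93339
Total PV = 65890.44132 + 115156.93339 = 181047.37471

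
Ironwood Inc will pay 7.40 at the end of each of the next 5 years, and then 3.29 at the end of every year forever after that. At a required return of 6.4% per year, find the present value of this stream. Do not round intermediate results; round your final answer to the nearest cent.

68.53

PV of 5-year annuity: 7.40 × [1 − (1+0.064)^−5] / 0.064 = 30.83520
Perpetuity value at year 5: 3.29 / 0.064 = 51.40625
PV of perpetuity: 51.40625 / (1+0.064)^5 = 37.69709
Total PV = 30.83520 + 37.69709 = 68.53229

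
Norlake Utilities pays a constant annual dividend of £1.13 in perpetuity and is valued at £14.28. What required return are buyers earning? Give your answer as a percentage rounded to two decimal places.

P = C/r ⇒ r = C/P = £1.13/£14.28 = 0.079132

7.91%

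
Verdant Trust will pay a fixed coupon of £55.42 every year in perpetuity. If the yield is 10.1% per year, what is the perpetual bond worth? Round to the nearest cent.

£548.71

Level perpetuity: PV = C / r = £55.42 / 0.101 = £548.71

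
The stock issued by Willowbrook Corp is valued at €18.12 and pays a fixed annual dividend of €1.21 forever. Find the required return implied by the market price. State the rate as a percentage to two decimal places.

6.68%

P = C/r ⇒ r = C/P = €1.21/€18.12 = 0.066777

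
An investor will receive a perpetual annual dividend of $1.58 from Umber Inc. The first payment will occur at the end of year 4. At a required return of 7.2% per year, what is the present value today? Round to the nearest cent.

$17.81

Value at end of year 3: C / r = $1.58 / 0.072 = $21.9444
Discount to today: PV = $21.9444 / (1 + 0.072)^3 = $21.9444 / 1.231925 = $17.81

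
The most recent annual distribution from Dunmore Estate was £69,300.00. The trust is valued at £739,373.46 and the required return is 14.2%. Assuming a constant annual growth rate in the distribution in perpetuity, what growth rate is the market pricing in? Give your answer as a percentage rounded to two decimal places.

P = D₀(1+g)/(r−g) ⇒ P(r−g) = D₀(1+g) ⇒ g(P+D₀) = P·r − D₀
g = (P·r − D₀)/(P + D₀) = (£739,373.46×0.142 − £69,300.00) / (£739,373.46 + £69,300.00) = 0.044135

4.41%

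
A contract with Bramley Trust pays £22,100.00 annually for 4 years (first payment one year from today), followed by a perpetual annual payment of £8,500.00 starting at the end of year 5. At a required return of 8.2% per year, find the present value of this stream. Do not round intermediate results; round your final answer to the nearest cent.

£148503.66

PV of 4-year annuity: £22,100.00 × [1 − (1+0.082)^−4] / 0.082 = 72873.32133
Perpetuity value at year 4: £8,500.00 / 0.082 = 103658.53659
PV of perpetuity: 103658.53659 / (1+0.082)^4 = 75630.33607
Total PV = 72873.32133 + 75630.33607 = 148503.65740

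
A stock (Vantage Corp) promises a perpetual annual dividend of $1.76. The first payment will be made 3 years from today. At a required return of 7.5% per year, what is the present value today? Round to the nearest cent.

$20.31

Value at end of year 2: C / r = $1.76 / 0.075 = $23.4667
Discount to today: PV = $23.4667 / (1 + 0.075)^2 = $23.4667 / 1.155625 = $20.31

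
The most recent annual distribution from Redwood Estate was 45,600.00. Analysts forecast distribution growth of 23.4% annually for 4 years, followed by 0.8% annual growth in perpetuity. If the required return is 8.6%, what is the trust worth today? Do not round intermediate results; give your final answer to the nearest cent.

1235968.64

D_1 = 56270.40000
D_2 = 69437.67360
D_3 = 85686.08922
D_4 = 105736.63410
Terminal value at year 4: TV = D_4×(1+g_2)/(r−g_2) = 106582.52717/0.078 = 1366442.65607
P_0 = D_1/(1+r)^1 + D_2/(1+r)^2 + D_3/(1+r)^3 + D_4/(1+r)^4 + TV/(1+r)^4
    = 51814.36464 + 58875.62244 + 66899.18793 + 76016.20433 + 982363.25594 = 1235968.63527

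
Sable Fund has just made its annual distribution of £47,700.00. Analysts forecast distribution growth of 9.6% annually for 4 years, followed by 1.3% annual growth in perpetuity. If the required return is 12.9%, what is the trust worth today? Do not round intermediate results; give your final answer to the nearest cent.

D_1 = 52279.20000
D_2 = 57298.00320
D_3 = 62798.61151
D_4 = 68827.27821
Terminal value at year 4: TV = D_4×(1+g_2)/(r−g_2) = 69722.03283/0.116 = 601052.00714
P_0 = D_1/(1+r)^1 + D_2/(1+r)^2 + D_3/(1+r)^3 + D_4/(1+r)^4 + TV/(1+r)^4
    = 46305.75731 + 44952.26750 + 43638.33940 + 42362.81664 + 369944.25217 = 547203.43301

£547203.43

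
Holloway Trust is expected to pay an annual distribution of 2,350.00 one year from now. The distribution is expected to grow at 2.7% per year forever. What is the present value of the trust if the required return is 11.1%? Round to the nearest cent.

Growing perpetuity: P = D₁ / (r − g) = 2,350.0000 / (0.111 − 0.027) = 27,976.19

27976.19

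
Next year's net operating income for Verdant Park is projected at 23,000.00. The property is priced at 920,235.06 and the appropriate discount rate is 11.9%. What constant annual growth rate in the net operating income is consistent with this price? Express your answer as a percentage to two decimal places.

P = D₁/(r−g) ⇒ g = r − D₁/P = 0.119 − 23,000.00/920,235.06 = 0.094006

9.40%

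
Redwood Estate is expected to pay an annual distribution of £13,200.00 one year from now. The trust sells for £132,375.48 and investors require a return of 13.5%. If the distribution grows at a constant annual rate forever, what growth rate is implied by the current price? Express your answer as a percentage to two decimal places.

3.53%

P = D₁/(r−g) ⇒ g = r − D₁/P = 0.135 − £13,200.00/£132,375.48 = 0.035284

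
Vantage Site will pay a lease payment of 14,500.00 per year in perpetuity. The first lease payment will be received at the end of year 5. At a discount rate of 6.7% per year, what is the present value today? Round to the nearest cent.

166968.88

Value at end of year 4: C / r = 14,500.00 / 0.067 = 216,417.9104
Discount to today: PV = 216,417.9104 / (1 + 0.067)^4 = 216,417.9104 / 1.296157 = 166,968.88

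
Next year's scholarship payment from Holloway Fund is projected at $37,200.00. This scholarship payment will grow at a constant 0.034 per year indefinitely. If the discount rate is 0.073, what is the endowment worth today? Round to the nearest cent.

$953846.15

Growing perpetuity: P = D₁ / (r − g) = $37,200.0000 / (0.073 − 0.034) = $953,846.15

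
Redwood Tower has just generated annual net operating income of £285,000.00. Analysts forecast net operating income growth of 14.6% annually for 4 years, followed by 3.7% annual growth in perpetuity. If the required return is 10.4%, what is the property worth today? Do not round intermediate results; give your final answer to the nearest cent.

D_1 = 326610.00000
D_2 = 374295.06000
D_3 = 428942.13876
D_4 = 491567.69102
Terminal value at year 4: TV = D_4×(1+g_2)/(r−g_2) = 509755.69559/0.067 = 7608293.96398
P_0 = D_1/(1+r)^1 + D_2/(1+r)^2 + D_3/(1+r)^3 + D_4/(1+r)^4 + TV/(1+r)^4
    = 295842.39130 + 307097.26489 + 318780.31301 + 330907.82492 + 5121662.90204 = 6374290.69616

£6374290.70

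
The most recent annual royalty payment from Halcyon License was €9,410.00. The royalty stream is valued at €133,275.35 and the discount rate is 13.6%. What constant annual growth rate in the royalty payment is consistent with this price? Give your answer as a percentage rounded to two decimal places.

6.11%

P = D₀(1+g)/(r−g) ⇒ P(r−g) = D₀(1+g) ⇒ g(P+D₀) = P·r − D₀
g = (P·r − D₀)/(P + D₀) = (€133,275.35×0.136 − €9,410.00) / (€133,275.35 + €9,410.00) = 0.061082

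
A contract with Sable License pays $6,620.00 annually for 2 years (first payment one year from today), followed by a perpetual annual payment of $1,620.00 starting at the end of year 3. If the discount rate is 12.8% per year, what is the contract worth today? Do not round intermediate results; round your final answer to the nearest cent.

PV of 2-year annuity: $6,620.00 × [1 − (1+0.128)^−2] / 0.128 = 11071.62618
Perpetuity value at year 2: $1,620.00 / 0.128 = 12656.25000
PV of perpetuity: 12656.25000 / (1+0.128)^2 = 9946.87924
Total PV = 11071.62618 + 9946.87924 = 21018.50542

$21018.51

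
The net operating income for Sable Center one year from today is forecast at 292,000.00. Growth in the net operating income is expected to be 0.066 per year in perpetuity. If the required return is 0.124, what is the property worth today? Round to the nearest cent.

Growing perpetuity: P = D₁ / (r − g) = 292,000.0000 / (0.124 − 0.066) = 5,034,482.76

5034482.76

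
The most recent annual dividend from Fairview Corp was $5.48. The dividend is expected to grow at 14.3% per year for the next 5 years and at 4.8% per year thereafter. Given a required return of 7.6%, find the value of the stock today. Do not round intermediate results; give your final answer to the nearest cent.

$310.39

D_1 = 6.26364
D_2 = 7.15934
D_3 = 8.18313
D_4 = 9.35331
D_5 = 10.69084
Terminal value at year 5: TV = D_5×(1+g_2)/(r−g_2) = 11.20400/0.028 = 400.14276
P_0 = D_1/(1+r)^1 + D_2/(1+r)^2 + D_3/(1+r)^3 + D_4/(1+r)^4 + D_5/(1+r)^5 + TV/(1+r)^5
    = 5.82123 + 6.18370 + 6.56875 + 6.97777 + 7.41226 + 277.43012 = 310.39381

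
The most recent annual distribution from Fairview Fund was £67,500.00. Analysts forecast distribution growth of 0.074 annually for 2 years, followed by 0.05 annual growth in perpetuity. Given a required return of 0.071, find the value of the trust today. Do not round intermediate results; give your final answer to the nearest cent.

D_1 = 72495.00000
D_2 = 77859.63000
Terminal value at year 2: TV = D_2×(1+g_2)/(r−g_2) = 81752.61150/0.021 = 3892981.50000
P_0 = D_1/(1+r)^1 + D_2/(1+r)^2 + TV/(1+r)^2
    = 67689.07563 + 67878.68088 + 3393934.04421 = 3529501.80072

£3529501.80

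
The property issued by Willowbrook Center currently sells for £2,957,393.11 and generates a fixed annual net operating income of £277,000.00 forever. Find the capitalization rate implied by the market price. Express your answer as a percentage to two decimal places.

P = C/r ⇒ r = C/P = £277,000.00/£2,957,393.11 = 0.093664

9.37%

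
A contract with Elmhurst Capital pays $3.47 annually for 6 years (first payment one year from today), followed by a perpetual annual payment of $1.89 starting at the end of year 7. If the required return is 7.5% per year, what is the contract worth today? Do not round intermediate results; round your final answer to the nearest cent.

PV of 6-year annuity: $3.47 × [1 − (1+0.075)^−6] / 0.075 = 16.28765
Perpetuity value at year 6: $1.89 / 0.075 = 25.20000
PV of perpetuity: 25.20000 / (1+0.075)^6 = 16.32863
Total PV = 16.28765 + 16.32863 = 32.61628

$32.62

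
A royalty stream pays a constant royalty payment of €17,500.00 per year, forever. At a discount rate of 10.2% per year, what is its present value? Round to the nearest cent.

€171568.63

Level perpetuity: PV = C / r = €17,500.00 / 0.102 = €171,568.63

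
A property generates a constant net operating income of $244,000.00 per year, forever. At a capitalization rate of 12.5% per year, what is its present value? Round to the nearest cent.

Level perpetuity: PV = C / r = $244,000.00 / 0.125 = $1,952,000.00

$1952000.00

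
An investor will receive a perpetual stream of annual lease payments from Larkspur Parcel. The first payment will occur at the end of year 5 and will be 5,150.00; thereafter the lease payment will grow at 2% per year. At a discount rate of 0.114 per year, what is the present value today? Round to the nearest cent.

35574.48

Value at end of year 4: C₁ / (r − g) = 5,150.00 / (0.114 − 0.02) = 54,787.2340
Discount to today: PV = 54,787.2340 / (1 + 0.114)^4 = 54,787.2340 / 1.540071 = 35,574.48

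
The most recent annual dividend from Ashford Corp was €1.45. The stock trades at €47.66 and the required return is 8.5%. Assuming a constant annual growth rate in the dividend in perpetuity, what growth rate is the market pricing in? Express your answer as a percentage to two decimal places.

5.30%

P = D₀(1+g)/(r−g) ⇒ P(r−g) = D₀(1+g) ⇒ g(P+D₀) = P·r − D₀
g = (P·r − D₀)/(P + D₀) = (€47.66×0.085 − €1.45) / (€47.66 + €1.45) = 0.052965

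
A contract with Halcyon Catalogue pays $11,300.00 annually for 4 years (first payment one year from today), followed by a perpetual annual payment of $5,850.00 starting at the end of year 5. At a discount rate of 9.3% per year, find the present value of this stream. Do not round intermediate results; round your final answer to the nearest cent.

PV of 4-year annuity: $11,300.00 × [1 − (1+0.093)^−4] / 0.093 = 36369.06160
Perpetuity value at year 4: $5,850.00 / 0.093 = 62903.22581
PV of perpetuity: 62903.22581 / (1+0.093)^4 = 44074.99480
Total PV = 36369.06160 + 44074.99480 = 80444.05640

$80444.06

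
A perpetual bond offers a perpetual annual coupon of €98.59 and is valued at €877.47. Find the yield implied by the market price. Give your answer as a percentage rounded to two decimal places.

11.24%

P = C/r ⇒ r = C/P = €98.59/€877.47 = 0.112357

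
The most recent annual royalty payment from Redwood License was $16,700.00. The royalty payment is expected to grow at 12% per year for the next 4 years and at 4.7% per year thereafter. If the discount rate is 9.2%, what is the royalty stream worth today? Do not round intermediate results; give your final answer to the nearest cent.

D_1 = 18704.00000
D_2 = 20948.48000
D_3 = 23462.29760
D_4 = 26277.77331
Terminal value at year 4: TV = D_4×(1+g_2)/(r−g_2) = 27512.82866/0.045 = 611396.19239
P_0 = D_1/(1+r)^1 + D_2/(1+r)^2 + D_3/(1+r)^3 + D_4/(1+r)^4 + TV/(1+r)^4
    = 17128.20513 + 17567.38988 + 18017.83577 + 18479.83156 + 429964.08092 = 501157.34325

$501157.34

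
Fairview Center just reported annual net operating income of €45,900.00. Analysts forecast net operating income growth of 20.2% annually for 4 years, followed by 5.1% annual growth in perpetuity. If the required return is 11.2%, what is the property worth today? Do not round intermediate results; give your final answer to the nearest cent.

€1303532.84

D_1 = 55171.80000
D_2 = 66316.50360
D_3 = 79712.43733
D_4 = 95814.34967
Terminal value at year 4: TV = D_4×(1+g_2)/(r−g_2) = 100700.88150/0.061 = 1650834.12296
P_0 = D_1/(1+r)^1 + D_2/(1+r)^2 + D_3/(1+r)^3 + D_4/(1+r)^4 + TV/(1+r)^4
    = 49614.92806 + 53630.52475 + 57971.12478 + 62663.03236 + 1079653.22966 = 1303532.83960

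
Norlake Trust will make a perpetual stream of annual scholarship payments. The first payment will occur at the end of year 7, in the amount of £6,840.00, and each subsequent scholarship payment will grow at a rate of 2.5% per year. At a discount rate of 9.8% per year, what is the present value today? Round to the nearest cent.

Value at end of year 6: C₁ / (r − g) = £6,840.00 / (0.098 − 0.025) = £93,698.6301
Discount to today: PV = £93,698.6301 / (1 + 0.098)^6 = £93,698.6301 / 1.752323 = £53,471.11

£53471.11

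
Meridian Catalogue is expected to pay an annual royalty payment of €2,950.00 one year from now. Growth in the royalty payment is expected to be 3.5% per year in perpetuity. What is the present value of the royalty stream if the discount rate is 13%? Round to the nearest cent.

€31052.63

Growing perpetuity: P = D₁ / (r − g) = €2,950.0000 / (0.13 − 0.035) = €31,052.63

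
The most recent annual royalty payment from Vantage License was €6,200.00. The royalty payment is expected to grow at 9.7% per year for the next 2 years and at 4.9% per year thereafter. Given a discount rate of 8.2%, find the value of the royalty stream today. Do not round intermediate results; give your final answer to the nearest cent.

D_1 = 6801.40000
D_2 = 7461.13580
Terminal value at year 2: TV = D_2×(1+g_2)/(r−g_2) = 7826.73145/0.033 = 237173.68043
P_0 = D_1/(1+r)^1 + D_2/(1+r)^2 + TV/(1+r)^2
    = 6285.95194 + 6373.09545 + 202587.18573 = 215246.23313

€215246.23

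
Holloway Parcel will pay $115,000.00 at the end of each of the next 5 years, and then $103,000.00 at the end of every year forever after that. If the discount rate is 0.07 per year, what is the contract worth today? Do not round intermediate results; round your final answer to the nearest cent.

PV of 5-year annuity: $115,000.00 × [1 − (1+0.07)^−5] / 0.07 = 471522.70513
Perpetuity value at year 5: $103,000.00 / 0.07 = 1471428.57143
PV of perpetuity: 1471428.57143 / (1+0.07)^5 = 1049108.23553
Total PV = 471522.70513 + 1049108.23553 = 1520630.94066

$1520630.94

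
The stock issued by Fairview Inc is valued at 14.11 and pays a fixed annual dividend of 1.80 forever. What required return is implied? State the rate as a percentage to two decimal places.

P = C/r ⇒ r = C/P = 1.80/14.11 = 0.127569

12.76%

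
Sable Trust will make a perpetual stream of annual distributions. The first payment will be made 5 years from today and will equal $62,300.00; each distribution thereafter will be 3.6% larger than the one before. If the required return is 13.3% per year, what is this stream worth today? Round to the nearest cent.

Value at end of year 4: C₁ / (r − g) = $62,300.00 / (0.133 − 0.036) = $642,268.0412
Discount to today: PV = $642,268.0412 / (1 + 0.133)^4 = $642,268.0412 / 1.647857 = $389,759.47

$389759.47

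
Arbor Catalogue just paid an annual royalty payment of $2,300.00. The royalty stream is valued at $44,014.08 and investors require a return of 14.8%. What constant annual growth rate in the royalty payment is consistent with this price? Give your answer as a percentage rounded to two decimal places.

9.10%

P = D₀(1+g)/(r−g) ⇒ P(r−g) = D₀(1+g) ⇒ g(P+D₀) = P·r − D₀
g = (P·r − D₀)/(P + D₀) = ($44,014.08×0.148 − $2,300.00) / ($44,014.08 + $2,300.00) = 0.090989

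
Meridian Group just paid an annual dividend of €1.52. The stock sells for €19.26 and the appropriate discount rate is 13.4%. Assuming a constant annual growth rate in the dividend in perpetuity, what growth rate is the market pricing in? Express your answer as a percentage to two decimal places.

P = D₀(1+g)/(r−g) ⇒ P(r−g) = D₀(1+g) ⇒ g(P+D₀) = P·r − D₀
g = (P·r − D₀)/(P + D₀) = (€19.26×0.134 − €1.52) / (€19.26 + €1.52) = 0.051051

5.11%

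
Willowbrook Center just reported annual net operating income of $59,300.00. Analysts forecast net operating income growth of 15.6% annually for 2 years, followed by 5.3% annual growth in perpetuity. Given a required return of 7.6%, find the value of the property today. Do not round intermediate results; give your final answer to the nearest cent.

$3265774.74

D_1 = 68550.80000
D_2 = 79244.72480
Terminal value at year 2: TV = D_2×(1+g_2)/(r−g_2) = 83444.69521/0.023 = 3628030.22671
P_0 = D_1/(1+r)^1 + D_2/(1+r)^2 + TV/(1+r)^2
    = 63708.92193 + 68445.64475 + 3133620.17067 = 3265774.73735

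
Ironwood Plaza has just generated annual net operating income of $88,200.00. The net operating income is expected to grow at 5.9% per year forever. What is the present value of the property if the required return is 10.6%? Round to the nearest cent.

D₁ = D₀ × (1 + g) = $88,200.00 × 1.059 = $93,403.8000
Growing perpetuity: P = D₁ / (r − g) = $93,403.8000 / (0.106 − 0.059) = $1,987,314.89

$1987314.89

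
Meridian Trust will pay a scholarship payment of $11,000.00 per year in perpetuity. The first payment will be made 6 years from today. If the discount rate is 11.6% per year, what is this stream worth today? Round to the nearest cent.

Value at end of year 5: C / r = $11,000.00 / 0.116 = $94,827.5862
Discount to today: PV = $94,827.5862 / (1 + 0.116)^5 = $94,827.5862 / 1.731095 = $54,778.95

$54778.95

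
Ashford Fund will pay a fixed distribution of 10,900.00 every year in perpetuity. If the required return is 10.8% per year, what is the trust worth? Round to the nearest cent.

Level perpetuity: PV = C / r = 10,900.00 / 0.108 = 100,925.93

100925.93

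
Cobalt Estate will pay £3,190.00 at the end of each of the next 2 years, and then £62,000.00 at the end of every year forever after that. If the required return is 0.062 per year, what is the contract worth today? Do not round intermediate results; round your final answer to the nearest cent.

PV of 2-year annuity: £3,190.00 × [1 − (1+0.062)^−2] / 0.062 = 5832.17183
Perpetuity value at year 2: £62,000.00 / 0.062 = 1000000.00000
PV of perpetuity: 1000000.00000 / (1+0.062)^2 = 886647.44415
Total PV = 5832.17183 + 886647.44415 = 892479.61598

£892479.62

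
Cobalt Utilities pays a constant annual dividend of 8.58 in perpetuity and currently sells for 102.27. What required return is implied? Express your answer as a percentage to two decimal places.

P = C/r ⇒ r = C/P = 8.58/102.27 = 0.083896

8.39%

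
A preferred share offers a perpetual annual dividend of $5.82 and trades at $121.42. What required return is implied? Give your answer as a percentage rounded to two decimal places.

P = C/r ⇒ r = C/P = $5.82/$121.42 = 0.047933

4.79%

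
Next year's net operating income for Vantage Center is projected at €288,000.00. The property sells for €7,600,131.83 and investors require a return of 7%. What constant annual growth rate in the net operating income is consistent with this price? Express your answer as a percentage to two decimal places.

3.21%

P = D₁/(r−g) ⇒ g = r − D₁/P = 0.07 − €288,000.00/€7,600,131.83 = 0.032106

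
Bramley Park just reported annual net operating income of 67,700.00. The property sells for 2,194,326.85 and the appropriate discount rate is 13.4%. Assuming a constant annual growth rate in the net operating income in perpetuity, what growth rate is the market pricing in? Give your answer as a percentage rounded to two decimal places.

P = D₀(1+g)/(r−g) ⇒ P(r−g) = D₀(1+g) ⇒ g(P+D₀) = P·r − D₀
g = (P·r − D₀)/(P + D₀) = (2,194,326.85×0.134 − 67,700.00) / (2,194,326.85 + 67,700.00) = 0.100061

10.01%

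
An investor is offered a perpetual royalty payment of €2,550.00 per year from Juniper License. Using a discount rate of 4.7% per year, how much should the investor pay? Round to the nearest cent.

Level perpetuity: PV = C / r = €2,550.00 / 0.047 = €54,255.32

€54255.32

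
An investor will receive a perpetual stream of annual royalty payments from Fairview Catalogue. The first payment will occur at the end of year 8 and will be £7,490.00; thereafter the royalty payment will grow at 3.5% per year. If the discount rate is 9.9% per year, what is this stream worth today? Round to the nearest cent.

£60439.10

Value at end of year 7: C₁ / (r − g) = £7,490.00 / (0.099 − 0.035) = £117,031.2500
Discount to today: PV = £117,031.2500 / (1 + 0.099)^7 = £117,031.2500 / 1.936350 = £60,439.10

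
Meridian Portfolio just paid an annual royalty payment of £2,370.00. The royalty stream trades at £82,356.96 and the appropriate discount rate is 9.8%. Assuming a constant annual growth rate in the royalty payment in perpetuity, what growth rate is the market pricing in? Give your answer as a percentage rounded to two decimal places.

6.73%

P = D₀(1+g)/(r−g) ⇒ P(r−g) = D₀(1+g) ⇒ g(P+D₀) = P·r − D₀
g = (P·r − D₀)/(P + D₀) = (£82,356.96×0.098 − £2,370.00) / (£82,356.96 + £2,370.00) = 0.067287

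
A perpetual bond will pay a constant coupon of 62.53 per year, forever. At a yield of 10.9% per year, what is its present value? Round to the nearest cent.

573.67

Level perpetuity: PV = C / r = 62.53 / 0.109 = 573.67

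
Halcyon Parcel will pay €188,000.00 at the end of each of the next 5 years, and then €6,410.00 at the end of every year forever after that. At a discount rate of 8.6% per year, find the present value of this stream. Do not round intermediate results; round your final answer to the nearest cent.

PV of 5-year annuity: €188,000.00 × [1 − (1+0.086)^−5] / 0.086 = 738907.43179
Perpetuity value at year 5: €6,410.00 / 0.086 = 74534.88372
PV of perpetuity: 74534.88372 / (1+0.086)^5 = 49341.28458
Total PV = 738907.43179 + 49341.28458 = 788248.71638

€788248.72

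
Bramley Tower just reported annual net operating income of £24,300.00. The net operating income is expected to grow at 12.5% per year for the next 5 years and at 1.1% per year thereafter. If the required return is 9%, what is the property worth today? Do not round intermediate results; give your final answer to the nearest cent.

D_1 = 27337.50000
D_2 = 30754.68750
D_3 = 34599.02344
D_4 = 38923.90137
D_5 = 43789.38904
Terminal value at year 5: TV = D_5×(1+g_2)/(r−g_2) = 44271.07232/0.079 = 560393.32047
P_0 = D_1/(1+r)^1 + D_2/(1+r)^2 + D_3/(1+r)^3 + D_4/(1+r)^4 + D_5/(1+r)^5 + TV/(1+r)^5
    = 25080.27523 + 25885.60517 + 26716.79432 + 27574.67304 + 28460.09832 + 364217.20765 = 497934.65373

£497934.65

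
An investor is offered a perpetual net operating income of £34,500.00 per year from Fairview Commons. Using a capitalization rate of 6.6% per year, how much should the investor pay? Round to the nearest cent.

Level perpetuity: PV = C / r = £34,500.00 / 0.066 = £522,727.27

£522727.27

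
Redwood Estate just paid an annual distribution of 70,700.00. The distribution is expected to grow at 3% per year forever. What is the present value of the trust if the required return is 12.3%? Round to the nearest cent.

D₁ = D₀ × (1 + g) = 70,700.00 × 1.03 = 72,821.0000
Growing perpetuity: P = D₁ / (r − g) = 72,821.0000 / (0.123 − 0.03) = 783,021.51

783021.51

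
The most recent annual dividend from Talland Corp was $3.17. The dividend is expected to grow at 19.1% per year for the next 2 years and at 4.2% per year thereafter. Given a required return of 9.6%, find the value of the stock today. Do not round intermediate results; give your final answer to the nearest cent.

D_1 = 3.77547
D_2 = 4.49658
Terminal value at year 2: TV = D_2×(1+g_2)/(r−g_2) = 4.68544/0.054 = 86.76743
P_0 = D_1/(1+r)^1 + D_2/(1+r)^2 + TV/(1+r)^2
    = 3.44477 + 3.74336 + 72.23300 = 79.42113

$79.42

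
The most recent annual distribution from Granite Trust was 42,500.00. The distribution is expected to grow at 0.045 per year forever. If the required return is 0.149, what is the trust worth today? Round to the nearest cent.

427043.27

D₁ = D₀ × (1 + g) = 42,500.00 × 1.045 = 44,412.5000
Growing perpetuity: P = D₁ / (r − g) = 44,412.5000 / (0.149 − 0.045) = 427,043.27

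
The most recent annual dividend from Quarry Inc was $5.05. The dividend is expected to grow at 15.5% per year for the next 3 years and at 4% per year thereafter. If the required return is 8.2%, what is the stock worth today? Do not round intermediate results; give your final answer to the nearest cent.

D_1 = 5.83275
D_2 = 6.73683
D_3 = 7.78103
Terminal value at year 3: TV = D_3×(1+g_2)/(r−g_2) = 8.09228/0.042 = 192.67323
P_0 = D_1/(1+r)^1 + D_2/(1+r)^2 + D_3/(1+r)^3 + TV/(1+r)^3
    = 5.39071 + 5.75441 + 6.14265 + 152.10364 = 169.39141

$169.39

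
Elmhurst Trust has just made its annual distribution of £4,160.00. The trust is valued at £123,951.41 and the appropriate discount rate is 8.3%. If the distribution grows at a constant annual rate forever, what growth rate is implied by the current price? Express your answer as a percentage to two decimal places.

P = D₀(1+g)/(r−g) ⇒ P(r−g) = D₀(1+g) ⇒ g(P+D₀) = P·r − D₀
g = (P·r − D₀)/(P + D₀) = (£123,951.41×0.083 − £4,160.00) / (£123,951.41 + £4,160.00) = 0.047833

4.78%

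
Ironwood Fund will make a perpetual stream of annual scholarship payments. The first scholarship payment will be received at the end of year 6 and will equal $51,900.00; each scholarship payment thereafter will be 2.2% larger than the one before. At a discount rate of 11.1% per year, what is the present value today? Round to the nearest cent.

$344514.14

Value at end of year 5: C₁ / (r − g) = $51,900.00 / (0.111 − 0.022) = $583,146.0674
Discount to today: PV = $583,146.0674 / (1 + 0.111)^5 = $583,146.0674 / 1.692662 = $344,514.14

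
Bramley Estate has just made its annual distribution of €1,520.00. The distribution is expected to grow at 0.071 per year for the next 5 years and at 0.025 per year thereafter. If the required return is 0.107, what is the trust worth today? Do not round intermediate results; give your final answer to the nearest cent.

D_1 = 1627.92000
D_2 = 1743.50232
D_3 = 1867.29098
D_4 = 1999.86864
D_5 = 2141.85932
Terminal value at year 5: TV = D_5×(1+g_2)/(r−g_2) = 2195.40580/0.082 = 26773.24148
P_0 = D_1/(1+r)^1 + D_2/(1+r)^2 + D_3/(1+r)^3 + D_4/(1+r)^4 + D_5/(1+r)^5 + TV/(1+r)^5
    = 1470.56911 + 1422.74572 + 1376.47757 + 1331.71407 + 1288.40629 + 16105.07867 = 22994.99143

€22994.99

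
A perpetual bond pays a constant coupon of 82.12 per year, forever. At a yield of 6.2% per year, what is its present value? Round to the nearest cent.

1324.52

Level perpetuity: PV = C / r = 82.12 / 0.062 = 1,324.52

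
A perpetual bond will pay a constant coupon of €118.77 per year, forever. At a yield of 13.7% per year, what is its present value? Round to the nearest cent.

Level perpetuity: PV = C / r = €118.77 / 0.137 = €866.93

€866.93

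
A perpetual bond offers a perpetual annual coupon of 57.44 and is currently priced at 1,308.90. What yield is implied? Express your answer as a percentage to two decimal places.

4.39%

P = C/r ⇒ r = C/P = 57.44/1,308.90 = 0.043884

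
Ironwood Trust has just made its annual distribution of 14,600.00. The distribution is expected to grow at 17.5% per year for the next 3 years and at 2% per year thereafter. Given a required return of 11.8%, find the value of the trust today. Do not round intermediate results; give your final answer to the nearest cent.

D_1 = 17155.00000
D_2 = 20157.12500
D_3 = 23684.62188
Terminal value at year 3: TV = D_3×(1+g_2)/(r−g_2) = 24158.31431/0.098 = 246513.41135
P_0 = D_1/(1+r)^1 + D_2/(1+r)^2 + D_3/(1+r)^3 + TV/(1+r)^3
    = 15344.36494 + 16126.68050 + 16948.88157 + 176406.72650 = 224826.65350

224826.65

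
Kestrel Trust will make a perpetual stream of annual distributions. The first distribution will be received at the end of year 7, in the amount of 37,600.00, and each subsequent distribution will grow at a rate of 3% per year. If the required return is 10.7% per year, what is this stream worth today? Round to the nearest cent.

265345.30

Value at end of year 6: C₁ / (r − g) = 37,600.00 / (0.107 − 0.03) = 488,311.6883
Discount to today: PV = 488,311.6883 / (1 + 0.107)^6 = 488,311.6883 / 1.840288 = 265,345.30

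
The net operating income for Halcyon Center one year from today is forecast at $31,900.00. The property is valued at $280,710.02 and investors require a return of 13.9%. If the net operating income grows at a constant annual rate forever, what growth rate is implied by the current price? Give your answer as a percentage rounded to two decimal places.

P = D₁/(r−g) ⇒ g = r − D₁/P = 0.139 − $31,900.00/$280,710.02 = 0.025360

2.54%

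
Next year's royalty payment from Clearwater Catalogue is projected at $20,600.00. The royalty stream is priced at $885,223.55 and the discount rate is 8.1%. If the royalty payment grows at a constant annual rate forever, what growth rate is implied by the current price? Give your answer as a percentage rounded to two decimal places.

P = D₁/(r−g) ⇒ g = r − D₁/P = 0.081 − $20,600.00/$885,223.55 = 0.057729

5.77%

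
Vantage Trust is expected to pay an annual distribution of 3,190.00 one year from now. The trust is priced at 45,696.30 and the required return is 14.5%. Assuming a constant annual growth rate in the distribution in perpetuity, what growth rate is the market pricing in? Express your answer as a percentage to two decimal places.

P = D₁/(r−g) ⇒ g = r − D₁/P = 0.145 − 3,190.00/45,696.30 = 0.075191

7.52%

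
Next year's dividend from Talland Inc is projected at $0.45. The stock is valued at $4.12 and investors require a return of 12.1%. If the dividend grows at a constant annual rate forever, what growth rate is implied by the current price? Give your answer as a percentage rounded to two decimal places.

1.18%

P = D₁/(r−g) ⇒ g = r − D₁/P = 0.121 − $0.45/$4.12 = 0.011777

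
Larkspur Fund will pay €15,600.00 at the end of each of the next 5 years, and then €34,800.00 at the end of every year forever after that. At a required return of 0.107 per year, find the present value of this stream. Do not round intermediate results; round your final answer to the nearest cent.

€253733.63

PV of 5-year annuity: €15,600.00 × [1 − (1+0.107)^−5] / 0.107 = 58093.76189
Perpetuity value at year 5: €34,800.00 / 0.107 = 325233.64486
PV of perpetuity: 325233.64486 / (1+0.107)^5 = 195639.86833
Total PV = 58093.76189 + 195639.86833 = 253733.63022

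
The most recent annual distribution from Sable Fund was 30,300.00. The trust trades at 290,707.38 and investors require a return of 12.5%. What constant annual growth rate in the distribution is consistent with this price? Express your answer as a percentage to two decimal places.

P = D₀(1+g)/(r−g) ⇒ P(r−g) = D₀(1+g) ⇒ g(P+D₀) = P·r − D₀
g = (P·r − D₀)/(P + D₀) = (290,707.38×0.125 − 30,300.00) / (290,707.38 + 30,300.00) = 0.018811

1.88%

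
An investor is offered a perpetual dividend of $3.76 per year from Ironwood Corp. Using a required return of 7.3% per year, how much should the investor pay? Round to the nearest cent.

$51.51

Level perpetuity: PV = C / r = $3.76 / 0.073 = $51.51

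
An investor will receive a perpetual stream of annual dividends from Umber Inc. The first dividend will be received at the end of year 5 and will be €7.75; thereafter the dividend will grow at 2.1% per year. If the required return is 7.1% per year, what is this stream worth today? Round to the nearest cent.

Value at end of year 4: C₁ / (r − g) = €7.75 / (0.071 − 0.021) = €155.0000
Discount to today: PV = €155.0000 / (1 + 0.071)^4 = €155.0000 / 1.315703 = €117.81

€117.81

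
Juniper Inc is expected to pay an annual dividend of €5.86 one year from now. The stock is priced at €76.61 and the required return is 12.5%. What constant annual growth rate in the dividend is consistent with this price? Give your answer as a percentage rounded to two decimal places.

P = D₁/(r−g) ⇒ g = r − D₁/P = 0.125 − €5.86/€76.61 = 0.048509

4.85%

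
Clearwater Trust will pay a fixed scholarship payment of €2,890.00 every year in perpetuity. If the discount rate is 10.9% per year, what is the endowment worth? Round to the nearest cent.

Level perpetuity: PV = C / r = €2,890.00 / 0.109 = €26,513.76

€26513.76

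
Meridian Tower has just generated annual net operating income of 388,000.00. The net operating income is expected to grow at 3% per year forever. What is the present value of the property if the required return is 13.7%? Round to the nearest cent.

3734953.27

D₁ = D₀ × (1 + g) = 388,000.00 × 1.03 = 399,640.0000
Growing perpetuity: P = D₁ / (r − g) = 399,640.0000 / (0.137 − 0.03) = 3,734,953.27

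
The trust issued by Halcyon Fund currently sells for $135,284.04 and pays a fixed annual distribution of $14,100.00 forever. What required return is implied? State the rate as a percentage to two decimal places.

10.42%

P = C/r ⇒ r = C/P = $14,100.00/$135,284.04 = 0.104225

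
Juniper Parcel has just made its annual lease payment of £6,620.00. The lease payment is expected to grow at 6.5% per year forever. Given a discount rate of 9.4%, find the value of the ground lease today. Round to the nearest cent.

D₁ = D₀ × (1 + g) = £6,620.00 × 1.065 = £7,050.3000
Growing perpetuity: P = D₁ / (r − g) = £7,050.3000 / (0.094 − 0.065) = £243,113.79

£243113.79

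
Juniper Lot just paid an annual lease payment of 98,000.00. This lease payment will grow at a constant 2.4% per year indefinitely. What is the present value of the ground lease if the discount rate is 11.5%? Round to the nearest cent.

D₁ = D₀ × (1 + g) = 98,000.00 × 1.024 = 100,352.0000
Growing perpetuity: P = D₁ / (r − g) = 100,352.0000 / (0.115 − 0.024) = 1,102,769.23

1102769.23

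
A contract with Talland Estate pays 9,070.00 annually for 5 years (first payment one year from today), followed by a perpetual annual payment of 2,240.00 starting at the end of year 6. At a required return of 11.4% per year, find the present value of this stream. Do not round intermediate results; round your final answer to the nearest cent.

44640.14

PV of 5-year annuity: 9,070.00 × [1 − (1+0.114)^−5] / 0.114 = 33187.19808
Perpetuity value at year 5: 2,240.00 / 0.114 = 19649.12281
PV of perpetuity: 19649.12281 / (1+0.114)^5 = 11452.94599
Total PV = 33187.19808 + 11452.94599 = 44640.14407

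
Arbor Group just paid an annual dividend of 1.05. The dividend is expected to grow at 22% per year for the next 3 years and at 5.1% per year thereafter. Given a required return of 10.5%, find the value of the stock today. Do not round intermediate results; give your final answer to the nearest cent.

D_1 = 1.28100
D_2 = 1.56282
D_3 = 1.90664
Terminal value at year 3: TV = D_3×(1+g_2)/(r−g_2) = 2.00388/0.054 = 37.10887
P_0 = D_1/(1+r)^1 + D_2/(1+r)^2 + D_3/(1+r)^3 + TV/(1+r)^3
    = 1.15928 + 1.27992 + 1.41313 + 27.50369 = 31.35602

31.36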